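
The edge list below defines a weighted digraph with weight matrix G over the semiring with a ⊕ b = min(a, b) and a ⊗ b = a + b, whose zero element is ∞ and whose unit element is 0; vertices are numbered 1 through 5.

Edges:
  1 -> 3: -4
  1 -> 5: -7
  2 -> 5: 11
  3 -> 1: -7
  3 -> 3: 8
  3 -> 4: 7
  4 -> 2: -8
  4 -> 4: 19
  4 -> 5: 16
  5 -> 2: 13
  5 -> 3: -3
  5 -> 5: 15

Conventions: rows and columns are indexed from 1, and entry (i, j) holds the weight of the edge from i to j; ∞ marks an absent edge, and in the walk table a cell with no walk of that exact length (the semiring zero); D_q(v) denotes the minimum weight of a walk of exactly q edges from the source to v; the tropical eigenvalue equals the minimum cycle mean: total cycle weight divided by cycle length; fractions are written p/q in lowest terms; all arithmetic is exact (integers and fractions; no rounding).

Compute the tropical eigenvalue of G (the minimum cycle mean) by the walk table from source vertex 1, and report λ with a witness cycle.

q=0: [0, ∞, ∞, ∞, ∞]
q=1: [∞, ∞, -4, ∞, -7]
q=2: [-11, 6, -10, 3, 8]
q=3: [-17, -5, -15, -3, -18]
q=4: [-22, -11, -21, -8, -24]
q=5: [-28, -16, -27, -14, -29]
Optimal cycle mean attained by: cycle 1->5->3->1, total (-7) + (-3) + (-7), length 3.
Answer: λ = -17/3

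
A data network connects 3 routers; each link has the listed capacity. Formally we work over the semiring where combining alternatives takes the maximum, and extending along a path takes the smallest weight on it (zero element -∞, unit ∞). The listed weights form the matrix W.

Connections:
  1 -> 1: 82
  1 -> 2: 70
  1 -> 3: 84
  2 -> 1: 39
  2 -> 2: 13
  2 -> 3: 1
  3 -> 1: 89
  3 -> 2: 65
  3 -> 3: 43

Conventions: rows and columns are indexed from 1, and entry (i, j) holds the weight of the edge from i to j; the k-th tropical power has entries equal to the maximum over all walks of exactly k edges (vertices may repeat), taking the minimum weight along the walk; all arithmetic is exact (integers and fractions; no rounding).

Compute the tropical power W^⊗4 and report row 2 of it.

W^⊗2:
  [84, 70, 82]
  [39, 39, 39]
  [82, 70, 84]
W^⊗3:
  [82, 70, 84]
  [39, 39, 39]
  [84, 70, 82]
W^⊗4:
  [84, 70, 82]
  [39, 39, 39]
  [82, 70, 84]
Answer: row 2 of W^⊗4 = [39, 39, 39]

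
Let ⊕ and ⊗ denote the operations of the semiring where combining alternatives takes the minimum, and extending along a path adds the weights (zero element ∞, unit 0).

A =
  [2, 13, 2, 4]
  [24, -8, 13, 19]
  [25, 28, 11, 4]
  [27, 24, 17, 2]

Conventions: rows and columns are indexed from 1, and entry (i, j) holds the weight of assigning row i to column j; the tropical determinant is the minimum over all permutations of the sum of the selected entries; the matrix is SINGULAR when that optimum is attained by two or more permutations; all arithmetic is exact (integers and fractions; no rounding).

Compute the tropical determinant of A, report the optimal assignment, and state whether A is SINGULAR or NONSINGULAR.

σ = (1, 2, 3, 4): 2 + (-8) + 11 + 2 = 7
σ = (1, 2, 4, 3): 2 + (-8) + 4 + 17 = 15
σ = (1, 3, 2, 4): 2 + 13 + 28 + 2 = 45
σ = (1, 3, 4, 2): 2 + 13 + 4 + 24 = 43
σ = (1, 4, 2, 3): 2 + 19 + 28 + 17 = 66
σ = (1, 4, 3, 2): 2 + 19 + 11 + 24 = 56
σ = (2, 1, 3, 4): 13 + 24 + 11 + 2 = 50
σ = (2, 1, 4, 3): 13 + 24 + 4 + 17 = 58
σ = (2, 3, 1, 4): 13 + 13 + 25 + 2 = 53
σ = (2, 3, 4, 1): 13 + 13 + 4 + 27 = 57
σ = (2, 4, 1, 3): 13 + 19 + 25 + 17 = 74
σ = (2, 4, 3, 1): 13 + 19 + 11 + 27 = 70
σ = (3, 1, 2, 4): 2 + 24 + 28 + 2 = 56
σ = (3, 1, 4, 2): 2 + 24 + 4 + 24 = 54
σ = (3, 2, 1, 4): 2 + (-8) + 25 + 2 = 21
σ = (3, 2, 4, 1): 2 + (-8) + 4 + 27 = 25
σ = (3, 4, 1, 2): 2 + 19 + 25 + 24 = 70
σ = (3, 4, 2, 1): 2 + 19 + 28 + 27 = 76
σ = (4, 1, 2, 3): 4 + 24 + 28 + 17 = 73
σ = (4, 1, 3, 2): 4 + 24 + 11 + 24 = 63
σ = (4, 2, 1, 3): 4 + (-8) + 25 + 17 = 38
σ = (4, 2, 3, 1): 4 + (-8) + 11 + 27 = 34
σ = (4, 3, 1, 2): 4 + 13 + 25 + 24 = 66
σ = (4, 3, 2, 1): 4 + 13 + 28 + 27 = 72
Optimal value attained by: σ = (1, 2, 3, 4).
Answer: det⊕(A) = 7; verdict: NONSINGULAR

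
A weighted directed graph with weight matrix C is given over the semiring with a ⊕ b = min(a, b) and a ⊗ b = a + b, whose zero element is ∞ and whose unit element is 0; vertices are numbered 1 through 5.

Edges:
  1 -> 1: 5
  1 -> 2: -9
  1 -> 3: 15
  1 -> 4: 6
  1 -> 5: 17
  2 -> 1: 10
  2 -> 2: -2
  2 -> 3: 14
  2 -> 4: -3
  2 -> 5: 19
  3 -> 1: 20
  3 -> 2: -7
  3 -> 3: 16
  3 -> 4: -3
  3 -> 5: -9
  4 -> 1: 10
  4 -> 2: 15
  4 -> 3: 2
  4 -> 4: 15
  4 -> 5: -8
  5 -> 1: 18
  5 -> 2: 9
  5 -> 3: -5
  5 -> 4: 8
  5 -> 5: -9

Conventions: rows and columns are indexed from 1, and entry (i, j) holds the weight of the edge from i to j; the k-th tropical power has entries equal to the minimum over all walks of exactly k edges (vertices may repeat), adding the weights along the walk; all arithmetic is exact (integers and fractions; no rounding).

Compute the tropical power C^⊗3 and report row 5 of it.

C^⊗2:
  [1, -11, 5, -12, -2]
  [7, -4, -1, -5, -11]
  [3, -9, -14, -10, -18]
  [10, -5, -13, -1, -17]
  [9, -12, -14, -8, -18]
C^⊗3:
  [-2, -13, -10, -14, -20]
  [5, -8, -16, -7, -20]
  [0, -21, -23, -17, -27]
  [1, -20, -22, -16, -26]
  [-2, -21, -23, -17, -27]
Answer: row 5 of C^⊗3 = [-2, -21, -23, -17, -27]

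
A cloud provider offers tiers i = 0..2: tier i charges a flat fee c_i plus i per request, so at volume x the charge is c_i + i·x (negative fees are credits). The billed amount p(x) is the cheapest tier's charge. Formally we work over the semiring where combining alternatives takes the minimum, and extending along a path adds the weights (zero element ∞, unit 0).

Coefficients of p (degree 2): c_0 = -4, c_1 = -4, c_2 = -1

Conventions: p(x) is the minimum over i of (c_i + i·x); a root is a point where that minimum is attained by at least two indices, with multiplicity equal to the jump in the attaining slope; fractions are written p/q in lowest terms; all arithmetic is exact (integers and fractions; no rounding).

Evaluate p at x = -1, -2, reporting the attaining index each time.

p(-1) = min(-4+0·(-1)=-4, -4+1·(-1)=-5, -1+2·(-1)=-3) = -5 (attained by i=1)
p(-2) = min(-4+0·(-2)=-4, -4+1·(-2)=-6, -1+2·(-2)=-5) = -6 (attained by i=1)
Answer: p(-1) = -5; p(-2) = -6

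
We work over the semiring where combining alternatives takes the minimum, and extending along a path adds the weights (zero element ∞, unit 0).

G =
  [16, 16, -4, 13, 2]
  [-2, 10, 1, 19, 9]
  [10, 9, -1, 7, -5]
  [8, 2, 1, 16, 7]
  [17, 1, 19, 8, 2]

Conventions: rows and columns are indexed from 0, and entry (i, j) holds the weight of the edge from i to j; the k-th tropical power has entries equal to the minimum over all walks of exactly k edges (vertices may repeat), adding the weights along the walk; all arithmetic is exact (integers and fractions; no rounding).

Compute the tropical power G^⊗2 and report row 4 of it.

G^⊗2:
  [6, 3, -5, 3, -9]
  [8, 10, -6, 8, -4]
  [7, -4, -2, 3, -6]
  [0, 8, 0, 8, -4]
  [-1, 3, 2, 10, 4]
Answer: row 4 of G^⊗2 = [-1, 3, 2, 10, 4]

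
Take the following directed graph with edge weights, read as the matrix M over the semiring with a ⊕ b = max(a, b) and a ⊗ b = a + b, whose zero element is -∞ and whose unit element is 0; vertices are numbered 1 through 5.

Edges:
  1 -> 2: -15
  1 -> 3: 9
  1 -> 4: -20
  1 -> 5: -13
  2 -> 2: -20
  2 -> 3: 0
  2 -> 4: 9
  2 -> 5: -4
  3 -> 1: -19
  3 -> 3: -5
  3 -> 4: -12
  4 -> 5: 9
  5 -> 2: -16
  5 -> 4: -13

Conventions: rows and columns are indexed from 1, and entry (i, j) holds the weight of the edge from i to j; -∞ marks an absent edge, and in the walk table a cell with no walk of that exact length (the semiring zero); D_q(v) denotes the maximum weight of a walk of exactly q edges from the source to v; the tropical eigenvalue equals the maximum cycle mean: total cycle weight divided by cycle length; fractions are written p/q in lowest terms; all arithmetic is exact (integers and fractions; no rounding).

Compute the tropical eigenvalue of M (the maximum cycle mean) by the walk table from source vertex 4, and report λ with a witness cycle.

q=0: [-∞, -∞, -∞, 0, -∞]
q=1: [-∞, -∞, -∞, -∞, 9]
q=2: [-∞, -7, -∞, -4, -∞]
q=3: [-∞, -27, -7, 2, 5]
q=4: [-26, -11, -12, -8, 11]
q=5: [-31, -5, -11, -2, 1]
Optimal cycle mean attained by: cycle 2->4->5->2, total 9 + 9 + (-16), length 3.
Answer: λ = 2/3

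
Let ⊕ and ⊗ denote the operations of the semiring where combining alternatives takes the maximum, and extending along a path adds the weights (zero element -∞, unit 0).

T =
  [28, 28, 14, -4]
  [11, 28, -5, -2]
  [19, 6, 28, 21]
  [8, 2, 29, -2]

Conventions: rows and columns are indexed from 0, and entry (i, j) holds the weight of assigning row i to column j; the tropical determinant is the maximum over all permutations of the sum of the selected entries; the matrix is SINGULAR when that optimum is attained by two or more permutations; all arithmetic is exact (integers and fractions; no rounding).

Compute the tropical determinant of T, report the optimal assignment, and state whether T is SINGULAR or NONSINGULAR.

σ = (0, 1, 2, 3): 28 + 28 + 28 + (-2) = 82
σ = (0, 1, 3, 2): 28 + 28 + 21 + 29 = 106
σ = (0, 2, 1, 3): 28 + (-5) + 6 + (-2) = 27
σ = (0, 2, 3, 1): 28 + (-5) + 21 + 2 = 46
σ = (0, 3, 1, 2): 28 + (-2) + 6 + 29 = 61
σ = (0, 3, 2, 1): 28 + (-2) + 28 + 2 = 56
σ = (1, 0, 2, 3): 28 + 11 + 28 + (-2) = 65
σ = (1, 0, 3, 2): 28 + 11 + 21 + 29 = 89
σ = (1, 2, 0, 3): 28 + (-5) + 19 + (-2) = 40
σ = (1, 2, 3, 0): 28 + (-5) + 21 + 8 = 52
σ = (1, 3, 0, 2): 28 + (-2) + 19 + 29 = 74
σ = (1, 3, 2, 0): 28 + (-2) + 28 + 8 = 62
σ = (2, 0, 1, 3): 14 + 11 + 6 + (-2) = 29
σ = (2, 0, 3, 1): 14 + 11 + 21 + 2 = 48
σ = (2, 1, 0, 3): 14 + 28 + 19 + (-2) = 59
σ = (2, 1, 3, 0): 14 + 28 + 21 + 8 = 71
σ = (2, 3, 0, 1): 14 + (-2) + 19 + 2 = 33
σ = (2, 3, 1, 0): 14 + (-2) + 6 + 8 = 26
σ = (3, 0, 1, 2): (-4) + 11 + 6 + 29 = 42
σ = (3, 0, 2, 1): (-4) + 11 + 28 + 2 = 37
σ = (3, 1, 0, 2): (-4) + 28 + 19 + 29 = 72
σ = (3, 1, 2, 0): (-4) + 28 + 28 + 8 = 60
σ = (3, 2, 0, 1): (-4) + (-5) + 19 + 2 = 12
σ = (3, 2, 1, 0): (-4) + (-5) + 6 + 8 = 5
Optimal value attained by: σ = (0, 1, 3, 2).
Answer: det⊕(T) = 106; verdict: NONSINGULAR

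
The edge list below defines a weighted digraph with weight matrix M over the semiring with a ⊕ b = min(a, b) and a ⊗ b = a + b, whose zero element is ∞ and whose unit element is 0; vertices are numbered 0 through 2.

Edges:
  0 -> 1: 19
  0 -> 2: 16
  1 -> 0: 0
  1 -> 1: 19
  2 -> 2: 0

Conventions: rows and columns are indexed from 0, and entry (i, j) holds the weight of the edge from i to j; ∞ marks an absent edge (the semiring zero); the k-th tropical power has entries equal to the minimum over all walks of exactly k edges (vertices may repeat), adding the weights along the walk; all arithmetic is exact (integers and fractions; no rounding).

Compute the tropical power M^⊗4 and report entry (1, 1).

M^⊗2:
  [19, 38, 16]
  [19, 19, 16]
  [∞, ∞, 0]
M^⊗3:
  [38, 38, 16]
  [19, 38, 16]
  [∞, ∞, 0]
M^⊗4:
  [38, 57, 16]
  [38, 38, 16]
  [∞, ∞, 0]
Key observation: the optimum is the walk 1->0->1->0->1, with weight 0 + 19 + 0 + 19 = 38.
Optimal value attained by: walk 1->0->1->0->1.
Answer: (M^⊗4)[1][1] = 38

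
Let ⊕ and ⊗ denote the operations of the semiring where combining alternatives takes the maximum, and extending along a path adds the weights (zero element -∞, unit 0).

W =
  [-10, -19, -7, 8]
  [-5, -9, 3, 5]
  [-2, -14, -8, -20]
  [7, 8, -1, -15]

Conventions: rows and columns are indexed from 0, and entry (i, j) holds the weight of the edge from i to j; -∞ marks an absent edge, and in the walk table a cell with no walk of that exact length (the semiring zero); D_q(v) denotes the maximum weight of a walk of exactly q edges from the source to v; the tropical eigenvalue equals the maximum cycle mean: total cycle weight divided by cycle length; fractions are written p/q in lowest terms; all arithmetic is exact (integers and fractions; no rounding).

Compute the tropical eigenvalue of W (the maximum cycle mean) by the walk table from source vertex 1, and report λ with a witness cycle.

q=0: [-∞, 0, -∞, -∞]
q=1: [-5, -9, 3, 5]
q=2: [12, 13, 4, 3]
q=3: [10, 11, 16, 20]
q=4: [27, 28, 19, 18]
Optimal cycle mean attained by: cycle 0->3->0, total 8 + 7, length 2.
Answer: λ = 15/2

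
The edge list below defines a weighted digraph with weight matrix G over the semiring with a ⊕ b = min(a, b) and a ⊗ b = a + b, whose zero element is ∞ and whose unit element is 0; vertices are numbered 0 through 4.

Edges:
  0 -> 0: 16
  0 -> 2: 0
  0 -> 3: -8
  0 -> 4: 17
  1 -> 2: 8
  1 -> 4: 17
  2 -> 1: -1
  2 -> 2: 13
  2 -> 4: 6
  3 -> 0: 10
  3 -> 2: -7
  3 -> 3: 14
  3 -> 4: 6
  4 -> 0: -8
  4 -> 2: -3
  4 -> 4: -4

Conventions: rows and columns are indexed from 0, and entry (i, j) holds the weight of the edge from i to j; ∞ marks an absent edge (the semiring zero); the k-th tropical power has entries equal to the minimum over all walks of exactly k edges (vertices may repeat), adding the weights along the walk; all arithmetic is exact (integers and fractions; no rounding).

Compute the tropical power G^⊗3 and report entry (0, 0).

G^⊗2:
  [2, -1, -15, 6, -2]
  [9, 7, 14, ∞, 13]
  [-2, 12, 3, ∞, 2]
  [-2, -8, 3, 2, -1]
  [-12, -4, -8, -16, -8]
G^⊗3:
  [-10, -16, -5, -6, -9]
  [5, 13, 9, 1, 9]
  [-6, 2, -2, -10, -2]
  [-9, 2, -5, -10, -5]
  [-16, -9, -23, -20, -12]
Key observation: the optimum is the walk 0->3->4->0, with weight (-8) + 6 + (-8) = -10.
Optimal value attained by: walk 0->3->4->0.
Answer: (G^⊗3)[0][0] = -10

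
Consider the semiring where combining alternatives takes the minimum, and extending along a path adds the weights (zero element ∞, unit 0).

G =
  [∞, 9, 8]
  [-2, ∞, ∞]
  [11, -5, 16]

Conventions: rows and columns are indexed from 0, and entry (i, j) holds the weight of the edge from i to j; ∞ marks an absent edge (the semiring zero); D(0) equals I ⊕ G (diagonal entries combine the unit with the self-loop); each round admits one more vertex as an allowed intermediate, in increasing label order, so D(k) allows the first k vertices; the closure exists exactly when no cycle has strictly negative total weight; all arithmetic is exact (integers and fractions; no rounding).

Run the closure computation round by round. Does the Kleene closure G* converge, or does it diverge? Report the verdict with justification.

D(0):
  [0, 9, 8]
  [-2, 0, ∞]
  [11, -5, 0]
D(1):
  [0, 9, 8]
  [-2, 0, 6]
  [11, -5, 0]
D(2):
  [0, 9, 8]
  [-2, 0, 6]
  [-7, -5, 0]
D(3):
  [0, 3, 8]
  [-2, 0, 6]
  [-7, -5, 0]
Key observation: every diagonal entry stays at the unit through all rounds, so no improving cycle exists.
Answer: CONVERGES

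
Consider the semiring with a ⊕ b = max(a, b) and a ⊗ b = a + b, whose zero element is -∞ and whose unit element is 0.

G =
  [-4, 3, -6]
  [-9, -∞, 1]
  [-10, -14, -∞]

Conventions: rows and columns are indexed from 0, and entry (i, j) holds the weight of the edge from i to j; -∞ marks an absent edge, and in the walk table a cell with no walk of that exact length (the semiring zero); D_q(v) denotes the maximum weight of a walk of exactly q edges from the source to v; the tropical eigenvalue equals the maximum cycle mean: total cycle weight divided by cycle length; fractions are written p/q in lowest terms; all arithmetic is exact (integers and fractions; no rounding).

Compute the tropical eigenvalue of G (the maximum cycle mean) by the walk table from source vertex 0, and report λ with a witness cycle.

q=0: [0, -∞, -∞]
q=1: [-4, 3, -6]
q=2: [-6, -1, 4]
q=3: [-6, -3, 0]
Optimal cycle mean attained by: cycle 0->1->2->0, total 3 + 1 + (-10), length 3.
Answer: λ = -2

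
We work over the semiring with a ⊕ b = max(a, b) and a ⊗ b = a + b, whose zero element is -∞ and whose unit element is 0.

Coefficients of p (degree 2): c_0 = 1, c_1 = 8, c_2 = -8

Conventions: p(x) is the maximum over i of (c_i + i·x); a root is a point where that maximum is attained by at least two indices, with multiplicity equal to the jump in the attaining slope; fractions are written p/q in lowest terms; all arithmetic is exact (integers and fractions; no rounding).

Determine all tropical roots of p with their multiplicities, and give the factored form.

hull edge (i=0, c=1) to (i=1, c=8): slope 7, span 1
hull edge (i=1, c=8) to (i=2, c=-8): slope -16, span 1
Factored form: p(x) = -8 ⊗ (x ⊕ (-7)) ⊗ (x ⊕ 16)
Answer: roots = -7 (mult 1), 16 (mult 1)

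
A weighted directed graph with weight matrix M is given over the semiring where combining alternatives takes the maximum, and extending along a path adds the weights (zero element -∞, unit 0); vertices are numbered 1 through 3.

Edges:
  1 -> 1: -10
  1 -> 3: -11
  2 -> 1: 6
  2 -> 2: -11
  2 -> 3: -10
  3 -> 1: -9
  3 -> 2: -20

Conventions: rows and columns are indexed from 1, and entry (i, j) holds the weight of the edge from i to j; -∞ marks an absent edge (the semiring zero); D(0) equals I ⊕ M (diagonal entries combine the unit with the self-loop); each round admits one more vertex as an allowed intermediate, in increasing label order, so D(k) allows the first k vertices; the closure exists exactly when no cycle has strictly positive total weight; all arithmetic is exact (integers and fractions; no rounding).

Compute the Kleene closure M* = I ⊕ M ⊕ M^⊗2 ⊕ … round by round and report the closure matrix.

D(0):
  [0, -∞, -11]
  [6, 0, -10]
  [-9, -20, 0]
D(1):
  [0, -∞, -11]
  [6, 0, -5]
  [-9, -20, 0]
D(2):
  [0, -∞, -11]
  [6, 0, -5]
  [-9, -20, 0]
D(3):
  [0, -31, -11]
  [6, 0, -5]
  [-9, -20, 0]
Answer: M* = [[0, -31, -11], [6, 0, -5], [-9, -20, 0]]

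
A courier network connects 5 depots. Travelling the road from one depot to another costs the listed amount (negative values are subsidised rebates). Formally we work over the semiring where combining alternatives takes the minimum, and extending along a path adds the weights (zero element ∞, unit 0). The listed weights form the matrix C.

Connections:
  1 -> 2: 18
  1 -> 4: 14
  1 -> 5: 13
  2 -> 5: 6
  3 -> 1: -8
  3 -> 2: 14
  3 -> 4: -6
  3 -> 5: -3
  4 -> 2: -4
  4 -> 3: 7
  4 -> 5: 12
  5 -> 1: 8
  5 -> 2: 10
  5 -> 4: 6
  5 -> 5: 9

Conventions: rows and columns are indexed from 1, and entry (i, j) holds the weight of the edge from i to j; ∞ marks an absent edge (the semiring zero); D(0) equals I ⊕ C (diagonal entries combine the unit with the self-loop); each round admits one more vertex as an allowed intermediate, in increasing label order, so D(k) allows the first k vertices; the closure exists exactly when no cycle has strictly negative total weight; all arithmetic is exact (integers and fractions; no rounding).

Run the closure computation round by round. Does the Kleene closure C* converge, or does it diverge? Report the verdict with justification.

D(0):
  [0, 18, ∞, 14, 13]
  [∞, 0, ∞, ∞, 6]
  [-8, 14, 0, -6, -3]
  [∞, -4, 7, 0, 12]
  [8, 10, ∞, 6, 0]
D(1):
  [0, 18, ∞, 14, 13]
  [∞, 0, ∞, ∞, 6]
  [-8, 10, 0, -6, -3]
  [∞, -4, 7, 0, 12]
  [8, 10, ∞, 6, 0]
D(2):
  [0, 18, ∞, 14, 13]
  [∞, 0, ∞, ∞, 6]
  [-8, 10, 0, -6, -3]
  [∞, -4, 7, 0, 2]
  [8, 10, ∞, 6, 0]
D(3):
  [0, 18, ∞, 14, 13]
  [∞, 0, ∞, ∞, 6]
  [-8, 10, 0, -6, -3]
  [-1, -4, 7, 0, 2]
  [8, 10, ∞, 6, 0]
D(4):
  [0, 10, 21, 14, 13]
  [∞, 0, ∞, ∞, 6]
  [-8, -10, 0, -6, -4]
  [-1, -4, 7, 0, 2]
  [5, 2, 13, 6, 0]
D(5):
  [0, 10, 21, 14, 13]
  [11, 0, 19, 12, 6]
  [-8, -10, 0, -6, -4]
  [-1, -4, 7, 0, 2]
  [5, 2, 13, 6, 0]
Key observation: every diagonal entry stays at the unit through all rounds, so no improving cycle exists.
Answer: CONVERGES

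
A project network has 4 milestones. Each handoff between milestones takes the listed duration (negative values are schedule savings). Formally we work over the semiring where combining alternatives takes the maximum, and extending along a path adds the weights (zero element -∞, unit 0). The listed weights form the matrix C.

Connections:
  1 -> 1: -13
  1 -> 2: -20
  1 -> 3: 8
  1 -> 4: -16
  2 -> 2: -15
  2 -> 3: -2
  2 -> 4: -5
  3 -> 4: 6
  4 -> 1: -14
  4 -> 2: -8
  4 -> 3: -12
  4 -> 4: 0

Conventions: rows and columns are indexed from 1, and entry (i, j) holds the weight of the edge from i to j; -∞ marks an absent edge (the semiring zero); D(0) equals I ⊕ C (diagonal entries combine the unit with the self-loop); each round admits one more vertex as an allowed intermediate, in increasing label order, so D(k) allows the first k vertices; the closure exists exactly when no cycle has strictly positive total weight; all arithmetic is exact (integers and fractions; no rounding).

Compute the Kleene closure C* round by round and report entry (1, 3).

D(0):
  [0, -20, 8, -16]
  [-∞, 0, -2, -5]
  [-∞, -∞, 0, 6]
  [-14, -8, -12, 0]
D(1):
  [0, -20, 8, -16]
  [-∞, 0, -2, -5]
  [-∞, -∞, 0, 6]
  [-14, -8, -6, 0]
D(2):
  [0, -20, 8, -16]
  [-∞, 0, -2, -5]
  [-∞, -∞, 0, 6]
  [-14, -8, -6, 0]
D(3):
  [0, -20, 8, 14]
  [-∞, 0, -2, 4]
  [-∞, -∞, 0, 6]
  [-14, -8, -6, 0]
D(4):
  [0, 6, 8, 14]
  [-10, 0, -2, 4]
  [-8, -2, 0, 6]
  [-14, -8, -6, 0]
Answer: C*[1][3] = 8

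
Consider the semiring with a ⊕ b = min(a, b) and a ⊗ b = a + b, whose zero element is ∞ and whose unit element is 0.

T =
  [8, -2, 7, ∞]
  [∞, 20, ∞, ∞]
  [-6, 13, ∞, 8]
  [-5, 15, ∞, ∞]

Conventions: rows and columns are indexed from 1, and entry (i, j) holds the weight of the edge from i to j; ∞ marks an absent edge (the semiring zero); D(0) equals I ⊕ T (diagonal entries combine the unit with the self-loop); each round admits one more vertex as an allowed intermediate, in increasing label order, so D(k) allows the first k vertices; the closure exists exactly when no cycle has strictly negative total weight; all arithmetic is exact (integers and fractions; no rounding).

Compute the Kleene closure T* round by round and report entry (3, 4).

D(0):
  [0, -2, 7, ∞]
  [∞, 0, ∞, ∞]
  [-6, 13, 0, 8]
  [-5, 15, ∞, 0]
D(1):
  [0, -2, 7, ∞]
  [∞, 0, ∞, ∞]
  [-6, -8, 0, 8]
  [-5, -7, 2, 0]
D(2):
  [0, -2, 7, ∞]
  [∞, 0, ∞, ∞]
  [-6, -8, 0, 8]
  [-5, -7, 2, 0]
D(3):
  [0, -2, 7, 15]
  [∞, 0, ∞, ∞]
  [-6, -8, 0, 8]
  [-5, -7, 2, 0]
D(4):
  [0, -2, 7, 15]
  [∞, 0, ∞, ∞]
  [-6, -8, 0, 8]
  [-5, -7, 2, 0]
Answer: T*[3][4] = 8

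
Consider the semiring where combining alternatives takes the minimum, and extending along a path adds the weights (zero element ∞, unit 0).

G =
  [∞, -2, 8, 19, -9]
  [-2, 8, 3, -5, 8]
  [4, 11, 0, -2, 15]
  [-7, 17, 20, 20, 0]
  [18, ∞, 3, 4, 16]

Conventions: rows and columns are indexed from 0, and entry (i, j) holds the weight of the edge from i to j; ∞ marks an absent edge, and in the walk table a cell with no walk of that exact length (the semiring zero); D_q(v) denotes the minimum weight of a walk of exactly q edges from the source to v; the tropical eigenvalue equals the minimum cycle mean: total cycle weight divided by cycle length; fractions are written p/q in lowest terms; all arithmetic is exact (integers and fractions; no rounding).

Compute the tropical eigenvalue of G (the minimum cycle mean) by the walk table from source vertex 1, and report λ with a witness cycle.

q=0: [∞, 0, ∞, ∞, ∞]
q=1: [-2, 8, 3, -5, 8]
q=2: [-12, -4, 3, 1, -11]
q=3: [-6, -14, -8, -9, -21]
q=4: [-16, -8, -18, -19, -15]
q=5: [-26, -18, -18, -20, -25]
Optimal cycle mean attained by: cycle 0->1->3->0, total (-2) + (-5) + (-7), length 3.
Answer: λ = -14/3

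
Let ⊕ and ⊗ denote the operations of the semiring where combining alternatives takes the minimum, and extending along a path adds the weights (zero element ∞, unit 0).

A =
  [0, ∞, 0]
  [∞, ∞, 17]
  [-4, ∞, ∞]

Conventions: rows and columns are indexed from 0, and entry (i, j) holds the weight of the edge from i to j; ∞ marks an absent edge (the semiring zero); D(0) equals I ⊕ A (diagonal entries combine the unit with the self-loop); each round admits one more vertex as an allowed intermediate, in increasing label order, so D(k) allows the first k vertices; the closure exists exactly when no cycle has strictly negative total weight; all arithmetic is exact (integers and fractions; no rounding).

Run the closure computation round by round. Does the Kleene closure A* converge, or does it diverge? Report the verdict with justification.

D(0):
  [0, ∞, 0]
  [∞, 0, 17]
  [-4, ∞, 0]
Detection: at round 1, diagonal entry (2, 2) turns strictly negative.
Key observation: the cycle 2->0->2 has total weight (-4) + 0, which is strictly negative.
Answer: DIVERGES — negative cycle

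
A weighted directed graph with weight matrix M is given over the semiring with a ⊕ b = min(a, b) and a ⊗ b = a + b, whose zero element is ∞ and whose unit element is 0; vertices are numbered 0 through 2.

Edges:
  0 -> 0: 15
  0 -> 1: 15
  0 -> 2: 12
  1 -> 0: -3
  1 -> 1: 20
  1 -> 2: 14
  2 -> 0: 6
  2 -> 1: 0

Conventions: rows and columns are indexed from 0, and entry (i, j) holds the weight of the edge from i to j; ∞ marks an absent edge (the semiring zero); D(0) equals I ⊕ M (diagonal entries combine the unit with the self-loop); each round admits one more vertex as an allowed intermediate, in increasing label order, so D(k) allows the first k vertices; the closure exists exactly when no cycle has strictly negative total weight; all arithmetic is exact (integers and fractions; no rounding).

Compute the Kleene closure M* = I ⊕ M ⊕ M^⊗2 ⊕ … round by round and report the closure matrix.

D(0):
  [0, 15, 12]
  [-3, 0, 14]
  [6, 0, 0]
D(1):
  [0, 15, 12]
  [-3, 0, 9]
  [6, 0, 0]
D(2):
  [0, 15, 12]
  [-3, 0, 9]
  [-3, 0, 0]
D(3):
  [0, 12, 12]
  [-3, 0, 9]
  [-3, 0, 0]
Answer: M* = [[0, 12, 12], [-3, 0, 9], [-3, 0, 0]]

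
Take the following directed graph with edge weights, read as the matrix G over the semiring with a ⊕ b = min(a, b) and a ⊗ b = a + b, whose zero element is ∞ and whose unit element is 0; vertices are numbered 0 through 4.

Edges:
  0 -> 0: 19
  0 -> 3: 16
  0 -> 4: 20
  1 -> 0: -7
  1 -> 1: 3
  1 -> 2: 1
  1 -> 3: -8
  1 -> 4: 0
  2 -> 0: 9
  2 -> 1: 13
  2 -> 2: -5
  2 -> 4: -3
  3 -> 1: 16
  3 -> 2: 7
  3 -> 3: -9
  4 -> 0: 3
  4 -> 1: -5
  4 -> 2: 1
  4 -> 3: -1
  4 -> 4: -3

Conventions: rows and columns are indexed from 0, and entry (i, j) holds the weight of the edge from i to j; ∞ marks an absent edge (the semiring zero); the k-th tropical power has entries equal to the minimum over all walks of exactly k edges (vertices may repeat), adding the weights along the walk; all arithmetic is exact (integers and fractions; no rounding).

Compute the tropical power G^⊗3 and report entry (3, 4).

G^⊗2:
  [23, 15, 21, 7, 17]
  [-4, -5, -4, -17, -3]
  [0, -8, -10, -4, -8]
  [9, 7, -2, -18, 4]
  [-12, -8, -4, -13, -6]
G^⊗3:
  [8, 12, 14, -2, 14]
  [-12, -8, -10, -26, -7]
  [-15, -13, -15, -16, -13]
  [0, -2, -11, -27, -5]
  [-15, -11, -9, -22, -9]
Key observation: the optimum is the walk 3->3->2->4, with weight (-9) + 7 + (-3) = -5.
Optimal value attained by: walk 3->3->2->4.
Answer: (G^⊗3)[3][4] = -5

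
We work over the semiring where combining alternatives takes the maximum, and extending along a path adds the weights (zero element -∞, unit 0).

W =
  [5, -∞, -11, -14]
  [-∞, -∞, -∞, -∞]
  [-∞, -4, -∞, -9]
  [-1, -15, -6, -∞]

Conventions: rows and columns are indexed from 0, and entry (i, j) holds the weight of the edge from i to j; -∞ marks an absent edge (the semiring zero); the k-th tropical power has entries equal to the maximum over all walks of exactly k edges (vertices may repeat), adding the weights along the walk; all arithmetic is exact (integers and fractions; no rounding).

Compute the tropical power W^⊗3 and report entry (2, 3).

W^⊗2:
  [10, -15, -6, -9]
  [-∞, -∞, -∞, -∞]
  [-10, -24, -15, -∞]
  [4, -10, -12, -15]
W^⊗3:
  [15, -10, -1, -4]
  [-∞, -∞, -∞, -∞]
  [-5, -19, -21, -24]
  [9, -16, -7, -10]
Key observation: the optimum is the walk 2->3->0->3, with weight (-9) + (-1) + (-14) = -24.
Optimal value attained by: walk 2->3->0->3.
Answer: (W^⊗3)[2][3] = -24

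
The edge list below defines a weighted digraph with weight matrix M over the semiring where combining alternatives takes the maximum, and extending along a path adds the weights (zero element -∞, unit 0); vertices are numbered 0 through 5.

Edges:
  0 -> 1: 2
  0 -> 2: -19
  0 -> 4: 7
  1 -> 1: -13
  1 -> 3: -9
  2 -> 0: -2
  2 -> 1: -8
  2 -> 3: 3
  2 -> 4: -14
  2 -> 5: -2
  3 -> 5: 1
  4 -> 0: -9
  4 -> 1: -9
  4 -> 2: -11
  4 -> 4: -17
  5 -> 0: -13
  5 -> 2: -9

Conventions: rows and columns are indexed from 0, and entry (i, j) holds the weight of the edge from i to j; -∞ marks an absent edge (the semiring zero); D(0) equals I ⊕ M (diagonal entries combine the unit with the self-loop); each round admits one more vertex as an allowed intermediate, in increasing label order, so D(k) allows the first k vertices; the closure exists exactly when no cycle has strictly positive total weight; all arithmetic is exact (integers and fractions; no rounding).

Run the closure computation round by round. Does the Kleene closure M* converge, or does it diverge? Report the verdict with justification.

D(0):
  [0, 2, -19, -∞, 7, -∞]
  [-∞, 0, -∞, -9, -∞, -∞]
  [-2, -8, 0, 3, -14, -2]
  [-∞, -∞, -∞, 0, -∞, 1]
  [-9, -9, -11, -∞, 0, -∞]
  [-13, -∞, -9, -∞, -∞, 0]
D(1):
  [0, 2, -19, -∞, 7, -∞]
  [-∞, 0, -∞, -9, -∞, -∞]
  [-2, 0, 0, 3, 5, -2]
  [-∞, -∞, -∞, 0, -∞, 1]
  [-9, -7, -11, -∞, 0, -∞]
  [-13, -11, -9, -∞, -6, 0]
D(2):
  [0, 2, -19, -7, 7, -∞]
  [-∞, 0, -∞, -9, -∞, -∞]
  [-2, 0, 0, 3, 5, -2]
  [-∞, -∞, -∞, 0, -∞, 1]
  [-9, -7, -11, -16, 0, -∞]
  [-13, -11, -9, -20, -6, 0]
D(3):
  [0, 2, -19, -7, 7, -21]
  [-∞, 0, -∞, -9, -∞, -∞]
  [-2, 0, 0, 3, 5, -2]
  [-∞, -∞, -∞, 0, -∞, 1]
  [-9, -7, -11, -8, 0, -13]
  [-11, -9, -9, -6, -4, 0]
D(4):
  [0, 2, -19, -7, 7, -6]
  [-∞, 0, -∞, -9, -∞, -8]
  [-2, 0, 0, 3, 5, 4]
  [-∞, -∞, -∞, 0, -∞, 1]
  [-9, -7, -11, -8, 0, -7]
  [-11, -9, -9, -6, -4, 0]
D(5):
  [0, 2, -4, -1, 7, 0]
  [-∞, 0, -∞, -9, -∞, -8]
  [-2, 0, 0, 3, 5, 4]
  [-∞, -∞, -∞, 0, -∞, 1]
  [-9, -7, -11, -8, 0, -7]
  [-11, -9, -9, -6, -4, 0]
D(6):
  [0, 2, -4, -1, 7, 0]
  [-19, 0, -17, -9, -12, -8]
  [-2, 0, 0, 3, 5, 4]
  [-10, -8, -8, 0, -3, 1]
  [-9, -7, -11, -8, 0, -7]
  [-11, -9, -9, -6, -4, 0]
Key observation: every diagonal entry stays at the unit through all rounds, so no improving cycle exists.
Answer: CONVERGES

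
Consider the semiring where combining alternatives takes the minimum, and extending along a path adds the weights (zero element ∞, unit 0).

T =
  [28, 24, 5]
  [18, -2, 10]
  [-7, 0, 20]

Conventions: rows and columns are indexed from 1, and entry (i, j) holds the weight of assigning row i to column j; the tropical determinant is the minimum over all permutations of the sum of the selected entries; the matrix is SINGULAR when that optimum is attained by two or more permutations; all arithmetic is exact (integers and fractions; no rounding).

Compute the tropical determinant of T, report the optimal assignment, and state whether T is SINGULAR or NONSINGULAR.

σ = (1, 2, 3): 28 + (-2) + 20 = 46
σ = (1, 3, 2): 28 + 10 + 0 = 38
σ = (2, 1, 3): 24 + 18 + 20 = 62
σ = (2, 3, 1): 24 + 10 + (-7) = 27
σ = (3, 1, 2): 5 + 18 + 0 = 23
σ = (3, 2, 1): 5 + (-2) + (-7) = -4
Optimal value attained by: σ = (3, 2, 1).
Answer: det⊕(T) = -4; verdict: NONSINGULAR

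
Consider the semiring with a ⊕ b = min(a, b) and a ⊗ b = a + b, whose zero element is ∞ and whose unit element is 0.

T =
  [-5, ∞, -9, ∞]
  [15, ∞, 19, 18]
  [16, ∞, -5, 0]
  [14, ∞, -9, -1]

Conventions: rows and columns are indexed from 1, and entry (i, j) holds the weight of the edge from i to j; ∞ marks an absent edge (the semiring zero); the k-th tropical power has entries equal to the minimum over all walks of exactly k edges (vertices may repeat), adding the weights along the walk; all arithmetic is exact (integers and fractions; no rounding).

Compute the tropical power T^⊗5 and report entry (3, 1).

T^⊗2:
  [-10, ∞, -14, -9]
  [10, ∞, 6, 17]
  [11, ∞, -10, -5]
  [7, ∞, -14, -9]
T^⊗3:
  [-15, ∞, -19, -14]
  [5, ∞, 1, 6]
  [6, ∞, -15, -10]
  [2, ∞, -19, -14]
T^⊗4:
  [-20, ∞, -24, -19]
  [0, ∞, -4, 1]
  [1, ∞, -20, -15]
  [-3, ∞, -24, -19]
T^⊗5:
  [-25, ∞, -29, -24]
  [-5, ∞, -9, -4]
  [-4, ∞, -25, -20]
  [-8, ∞, -29, -24]
Key observation: the optimum is the walk 3->1->1->1->1->1, with weight 16 + (-5) + (-5) + (-5) + (-5) = -4.
Optimal value attained by: walk 3->1->1->1->1->1.
Answer: (T^⊗5)[3][1] = -4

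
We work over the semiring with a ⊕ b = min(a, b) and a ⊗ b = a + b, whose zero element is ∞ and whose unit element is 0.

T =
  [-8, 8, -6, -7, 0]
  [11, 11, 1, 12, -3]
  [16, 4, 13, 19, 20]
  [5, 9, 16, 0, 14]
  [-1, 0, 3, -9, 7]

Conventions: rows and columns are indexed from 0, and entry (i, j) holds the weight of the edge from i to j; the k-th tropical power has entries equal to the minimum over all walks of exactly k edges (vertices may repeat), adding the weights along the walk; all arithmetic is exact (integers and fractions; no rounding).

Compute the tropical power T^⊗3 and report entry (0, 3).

T^⊗2:
  [-16, -2, -14, -15, -8]
  [-4, -3, 0, -12, 4]
  [8, 15, 5, 9, 1]
  [-3, 9, -1, -2, 5]
  [-9, 0, -7, -9, -3]
T^⊗3:
  [-24, -10, -22, -23, -16]
  [-12, -3, -10, -12, -6]
  [0, 1, 2, -8, 8]
  [-11, 3, -9, -10, -3]
  [-17, -3, -15, -16, -9]
Key observation: the optimum is the walk 0->0->0->3, with weight (-8) + (-8) + (-7) = -23.
Optimal value attained by: walk 0->0->0->3.
Answer: (T^⊗3)[0][3] = -23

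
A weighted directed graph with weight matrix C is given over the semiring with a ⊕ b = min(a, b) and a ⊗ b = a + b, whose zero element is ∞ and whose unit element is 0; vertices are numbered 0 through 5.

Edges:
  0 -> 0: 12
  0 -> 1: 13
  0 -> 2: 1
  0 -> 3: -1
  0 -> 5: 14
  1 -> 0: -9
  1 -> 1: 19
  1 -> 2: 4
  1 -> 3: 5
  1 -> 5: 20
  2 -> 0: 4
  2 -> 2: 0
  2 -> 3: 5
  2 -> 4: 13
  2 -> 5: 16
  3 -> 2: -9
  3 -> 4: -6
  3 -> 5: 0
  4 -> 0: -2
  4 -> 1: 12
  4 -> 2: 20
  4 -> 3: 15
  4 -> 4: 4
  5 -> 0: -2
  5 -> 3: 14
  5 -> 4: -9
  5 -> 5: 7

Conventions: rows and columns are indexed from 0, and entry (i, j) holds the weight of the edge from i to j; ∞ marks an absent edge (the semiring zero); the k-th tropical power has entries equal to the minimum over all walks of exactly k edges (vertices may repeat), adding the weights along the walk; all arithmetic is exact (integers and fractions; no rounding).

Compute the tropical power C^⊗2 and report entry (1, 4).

C^⊗2:
  [4, 25, -10, 6, -7, -1]
  [3, 4, -8, -10, -1, 5]
  [4, 17, -4, 3, -1, 5]
  [-8, 6, -9, -4, -9, 7]
  [2, 11, -1, -3, 8, 12]
  [-11, 3, -1, -3, -5, 12]
Key observation: the optimum is the walk 1->3->4, with weight 5 + (-6) = -1.
Optimal value attained by: walk 1->3->4.
Answer: (C^⊗2)[1][4] = -1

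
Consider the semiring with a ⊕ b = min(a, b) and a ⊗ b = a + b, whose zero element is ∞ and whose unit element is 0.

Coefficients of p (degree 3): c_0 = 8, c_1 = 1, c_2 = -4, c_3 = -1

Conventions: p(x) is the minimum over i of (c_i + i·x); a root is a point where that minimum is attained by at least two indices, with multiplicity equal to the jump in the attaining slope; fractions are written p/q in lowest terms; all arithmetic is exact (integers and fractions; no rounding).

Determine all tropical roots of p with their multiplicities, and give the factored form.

hull edge (i=0, c=8) to (i=1, c=1): slope -7, span 1
hull edge (i=1, c=1) to (i=2, c=-4): slope -5, span 1
hull edge (i=2, c=-4) to (i=3, c=-1): slope 3, span 1
Factored form: p(x) = -1 ⊗ (x ⊕ (-3)) ⊗ (x ⊕ 5) ⊗ (x ⊕ 7)
Answer: roots = -3 (mult 1), 5 (mult 1), 7 (mult 1)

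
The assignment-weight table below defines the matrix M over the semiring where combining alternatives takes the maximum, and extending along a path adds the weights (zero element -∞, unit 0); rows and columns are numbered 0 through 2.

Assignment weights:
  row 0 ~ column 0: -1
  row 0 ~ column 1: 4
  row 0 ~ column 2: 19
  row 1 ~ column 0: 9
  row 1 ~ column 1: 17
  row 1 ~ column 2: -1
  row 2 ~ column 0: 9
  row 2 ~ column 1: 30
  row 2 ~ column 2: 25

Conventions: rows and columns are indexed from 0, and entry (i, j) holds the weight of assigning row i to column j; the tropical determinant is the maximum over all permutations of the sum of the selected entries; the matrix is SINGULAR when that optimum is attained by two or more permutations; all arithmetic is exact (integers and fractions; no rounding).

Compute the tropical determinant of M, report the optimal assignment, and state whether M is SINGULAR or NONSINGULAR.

σ = (0, 1, 2): (-1) + 17 + 25 = 41
σ = (0, 2, 1): (-1) + (-1) + 30 = 28
σ = (1, 0, 2): 4 + 9 + 25 = 38
σ = (1, 2, 0): 4 + (-1) + 9 = 12
σ = (2, 0, 1): 19 + 9 + 30 = 58
σ = (2, 1, 0): 19 + 17 + 9 = 45
Optimal value attained by: σ = (2, 0, 1).
Answer: det⊕(M) = 58; verdict: NONSINGULAR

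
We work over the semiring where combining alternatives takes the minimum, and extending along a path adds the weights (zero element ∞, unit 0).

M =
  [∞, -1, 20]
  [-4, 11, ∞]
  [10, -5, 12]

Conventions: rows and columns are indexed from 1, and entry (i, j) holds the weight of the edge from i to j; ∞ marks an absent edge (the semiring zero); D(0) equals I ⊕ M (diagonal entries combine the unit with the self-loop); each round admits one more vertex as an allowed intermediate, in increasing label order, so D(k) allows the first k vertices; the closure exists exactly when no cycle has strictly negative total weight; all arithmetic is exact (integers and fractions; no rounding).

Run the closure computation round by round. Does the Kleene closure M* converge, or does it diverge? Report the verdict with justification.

D(0):
  [0, -1, 20]
  [-4, 0, ∞]
  [10, -5, 0]
Detection: at round 1, diagonal entry (2, 2) turns strictly negative.
Key observation: the cycle 2->1->2 has total weight (-4) + (-1), which is strictly negative.
Answer: DIVERGES — negative cycle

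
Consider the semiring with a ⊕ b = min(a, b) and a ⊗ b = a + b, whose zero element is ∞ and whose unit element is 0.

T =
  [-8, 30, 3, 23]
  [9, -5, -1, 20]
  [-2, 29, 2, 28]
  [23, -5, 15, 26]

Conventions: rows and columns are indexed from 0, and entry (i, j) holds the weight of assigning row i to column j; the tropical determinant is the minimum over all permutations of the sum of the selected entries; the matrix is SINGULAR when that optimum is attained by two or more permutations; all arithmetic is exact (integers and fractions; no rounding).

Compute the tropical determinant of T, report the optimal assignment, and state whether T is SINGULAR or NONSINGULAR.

σ = (0, 1, 2, 3): (-8) + (-5) + 2 + 26 = 15
σ = (0, 1, 3, 2): (-8) + (-5) + 28 + 15 = 30
σ = (0, 2, 1, 3): (-8) + (-1) + 29 + 26 = 46
σ = (0, 2, 3, 1): (-8) + (-1) + 28 + (-5) = 14
σ = (0, 3, 1, 2): (-8) + 20 + 29 + 15 = 56
σ = (0, 3, 2, 1): (-8) + 20 + 2 + (-5) = 9
σ = (1, 0, 2, 3): 30 + 9 + 2 + 26 = 67
σ = (1, 0, 3, 2): 30 + 9 + 28 + 15 = 82
σ = (1, 2, 0, 3): 30 + (-1) + (-2) + 26 = 53
σ = (1, 2, 3, 0): 30 + (-1) + 28 + 23 = 80
σ = (1, 3, 0, 2): 30 + 20 + (-2) + 15 = 63
σ = (1, 3, 2, 0): 30 + 20 + 2 + 23 = 75
σ = (2, 0, 1, 3): 3 + 9 + 29 + 26 = 67
σ = (2, 0, 3, 1): 3 + 9 + 28 + (-5) = 35
σ = (2, 1, 0, 3): 3 + (-5) + (-2) + 26 = 22
σ = (2, 1, 3, 0): 3 + (-5) + 28 + 23 = 49
σ = (2, 3, 0, 1): 3 + 20 + (-2) + (-5) = 16
σ = (2, 3, 1, 0): 3 + 20 + 29 + 23 = 75
σ = (3, 0, 1, 2): 23 + 9 + 29 + 15 = 76
σ = (3, 0, 2, 1): 23 + 9 + 2 + (-5) = 29
σ = (3, 1, 0, 2): 23 + (-5) + (-2) + 15 = 31
σ = (3, 1, 2, 0): 23 + (-5) + 2 + 23 = 43
σ = (3, 2, 0, 1): 23 + (-1) + (-2) + (-5) = 15
σ = (3, 2, 1, 0): 23 + (-1) + 29 + 23 = 74
Optimal value attained by: σ = (0, 3, 2, 1).
Answer: det⊕(T) = 9; verdict: NONSINGULAR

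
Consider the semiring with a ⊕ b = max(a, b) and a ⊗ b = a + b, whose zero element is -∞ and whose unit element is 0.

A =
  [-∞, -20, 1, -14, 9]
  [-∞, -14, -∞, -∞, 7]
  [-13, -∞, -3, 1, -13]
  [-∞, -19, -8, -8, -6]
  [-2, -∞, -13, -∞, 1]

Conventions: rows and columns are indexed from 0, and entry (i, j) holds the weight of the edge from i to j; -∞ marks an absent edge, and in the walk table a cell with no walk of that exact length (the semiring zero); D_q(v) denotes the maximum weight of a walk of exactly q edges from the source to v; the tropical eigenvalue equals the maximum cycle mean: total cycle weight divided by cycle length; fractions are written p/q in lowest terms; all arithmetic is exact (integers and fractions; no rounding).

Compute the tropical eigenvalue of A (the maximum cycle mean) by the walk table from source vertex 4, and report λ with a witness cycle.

q=0: [-∞, -∞, -∞, -∞, 0]
q=1: [-2, -∞, -13, -∞, 1]
q=2: [-1, -22, -1, -12, 7]
q=3: [5, -21, 0, 0, 8]
q=4: [6, -15, 6, 1, 14]
q=5: [12, -14, 7, 7, 15]
Optimal cycle mean attained by: cycle 0->4->0, total 9 + (-2), length 2.
Answer: λ = 7/2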